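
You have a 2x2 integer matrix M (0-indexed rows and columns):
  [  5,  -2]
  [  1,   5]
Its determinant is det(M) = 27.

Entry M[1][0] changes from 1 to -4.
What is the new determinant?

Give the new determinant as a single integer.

Answer: 17

Derivation:
det is linear in row 1: changing M[1][0] by delta changes det by delta * cofactor(1,0).
Cofactor C_10 = (-1)^(1+0) * minor(1,0) = 2
Entry delta = -4 - 1 = -5
Det delta = -5 * 2 = -10
New det = 27 + -10 = 17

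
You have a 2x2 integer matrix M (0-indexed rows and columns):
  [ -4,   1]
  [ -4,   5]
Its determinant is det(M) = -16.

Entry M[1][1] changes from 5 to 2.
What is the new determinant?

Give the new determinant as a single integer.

Answer: -4

Derivation:
det is linear in row 1: changing M[1][1] by delta changes det by delta * cofactor(1,1).
Cofactor C_11 = (-1)^(1+1) * minor(1,1) = -4
Entry delta = 2 - 5 = -3
Det delta = -3 * -4 = 12
New det = -16 + 12 = -4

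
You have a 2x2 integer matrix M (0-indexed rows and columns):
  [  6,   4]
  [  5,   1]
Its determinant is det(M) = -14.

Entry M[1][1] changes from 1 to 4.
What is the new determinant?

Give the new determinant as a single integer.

Answer: 4

Derivation:
det is linear in row 1: changing M[1][1] by delta changes det by delta * cofactor(1,1).
Cofactor C_11 = (-1)^(1+1) * minor(1,1) = 6
Entry delta = 4 - 1 = 3
Det delta = 3 * 6 = 18
New det = -14 + 18 = 4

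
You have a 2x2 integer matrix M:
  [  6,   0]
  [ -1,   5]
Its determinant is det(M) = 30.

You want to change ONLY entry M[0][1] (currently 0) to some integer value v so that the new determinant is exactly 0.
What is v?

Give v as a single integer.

det is linear in entry M[0][1]: det = old_det + (v - 0) * C_01
Cofactor C_01 = 1
Want det = 0: 30 + (v - 0) * 1 = 0
  (v - 0) = -30 / 1 = -30
  v = 0 + (-30) = -30

Answer: -30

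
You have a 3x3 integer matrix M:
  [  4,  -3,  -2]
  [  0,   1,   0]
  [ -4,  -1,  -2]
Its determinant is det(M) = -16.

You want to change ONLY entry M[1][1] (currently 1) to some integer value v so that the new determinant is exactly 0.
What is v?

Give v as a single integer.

Answer: 0

Derivation:
det is linear in entry M[1][1]: det = old_det + (v - 1) * C_11
Cofactor C_11 = -16
Want det = 0: -16 + (v - 1) * -16 = 0
  (v - 1) = 16 / -16 = -1
  v = 1 + (-1) = 0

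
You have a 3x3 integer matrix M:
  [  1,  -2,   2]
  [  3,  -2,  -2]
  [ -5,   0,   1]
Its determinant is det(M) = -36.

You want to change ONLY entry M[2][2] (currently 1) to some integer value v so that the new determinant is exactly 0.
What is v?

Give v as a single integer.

det is linear in entry M[2][2]: det = old_det + (v - 1) * C_22
Cofactor C_22 = 4
Want det = 0: -36 + (v - 1) * 4 = 0
  (v - 1) = 36 / 4 = 9
  v = 1 + (9) = 10

Answer: 10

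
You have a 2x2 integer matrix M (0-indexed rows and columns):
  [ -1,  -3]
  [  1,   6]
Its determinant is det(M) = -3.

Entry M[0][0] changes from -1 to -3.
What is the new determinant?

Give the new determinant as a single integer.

det is linear in row 0: changing M[0][0] by delta changes det by delta * cofactor(0,0).
Cofactor C_00 = (-1)^(0+0) * minor(0,0) = 6
Entry delta = -3 - -1 = -2
Det delta = -2 * 6 = -12
New det = -3 + -12 = -15

Answer: -15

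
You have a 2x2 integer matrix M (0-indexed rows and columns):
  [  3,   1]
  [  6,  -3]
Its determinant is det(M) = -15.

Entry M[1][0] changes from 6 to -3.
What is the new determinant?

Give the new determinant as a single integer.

Answer: -6

Derivation:
det is linear in row 1: changing M[1][0] by delta changes det by delta * cofactor(1,0).
Cofactor C_10 = (-1)^(1+0) * minor(1,0) = -1
Entry delta = -3 - 6 = -9
Det delta = -9 * -1 = 9
New det = -15 + 9 = -6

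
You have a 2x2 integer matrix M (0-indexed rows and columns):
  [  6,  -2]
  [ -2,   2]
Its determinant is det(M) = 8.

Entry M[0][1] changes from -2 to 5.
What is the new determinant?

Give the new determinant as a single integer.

det is linear in row 0: changing M[0][1] by delta changes det by delta * cofactor(0,1).
Cofactor C_01 = (-1)^(0+1) * minor(0,1) = 2
Entry delta = 5 - -2 = 7
Det delta = 7 * 2 = 14
New det = 8 + 14 = 22

Answer: 22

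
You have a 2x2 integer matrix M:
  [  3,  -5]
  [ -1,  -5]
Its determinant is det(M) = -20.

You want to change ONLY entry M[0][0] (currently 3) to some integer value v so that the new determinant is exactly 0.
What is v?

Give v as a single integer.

det is linear in entry M[0][0]: det = old_det + (v - 3) * C_00
Cofactor C_00 = -5
Want det = 0: -20 + (v - 3) * -5 = 0
  (v - 3) = 20 / -5 = -4
  v = 3 + (-4) = -1

Answer: -1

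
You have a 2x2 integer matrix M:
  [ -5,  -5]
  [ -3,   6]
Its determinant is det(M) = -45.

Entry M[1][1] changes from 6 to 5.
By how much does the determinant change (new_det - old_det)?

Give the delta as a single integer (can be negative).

Answer: 5

Derivation:
Cofactor C_11 = -5
Entry delta = 5 - 6 = -1
Det delta = entry_delta * cofactor = -1 * -5 = 5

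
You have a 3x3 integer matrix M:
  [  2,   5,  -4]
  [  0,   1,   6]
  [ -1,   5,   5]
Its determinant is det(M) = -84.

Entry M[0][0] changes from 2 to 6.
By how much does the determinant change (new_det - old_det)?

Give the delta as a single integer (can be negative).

Answer: -100

Derivation:
Cofactor C_00 = -25
Entry delta = 6 - 2 = 4
Det delta = entry_delta * cofactor = 4 * -25 = -100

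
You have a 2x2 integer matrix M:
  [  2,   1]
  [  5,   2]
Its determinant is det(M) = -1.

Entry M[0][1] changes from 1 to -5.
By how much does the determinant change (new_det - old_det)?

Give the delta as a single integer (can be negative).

Cofactor C_01 = -5
Entry delta = -5 - 1 = -6
Det delta = entry_delta * cofactor = -6 * -5 = 30

Answer: 30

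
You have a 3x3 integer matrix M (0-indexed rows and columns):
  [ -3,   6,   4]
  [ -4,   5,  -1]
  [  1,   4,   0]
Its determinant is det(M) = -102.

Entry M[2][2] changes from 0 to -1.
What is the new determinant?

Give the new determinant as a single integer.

det is linear in row 2: changing M[2][2] by delta changes det by delta * cofactor(2,2).
Cofactor C_22 = (-1)^(2+2) * minor(2,2) = 9
Entry delta = -1 - 0 = -1
Det delta = -1 * 9 = -9
New det = -102 + -9 = -111

Answer: -111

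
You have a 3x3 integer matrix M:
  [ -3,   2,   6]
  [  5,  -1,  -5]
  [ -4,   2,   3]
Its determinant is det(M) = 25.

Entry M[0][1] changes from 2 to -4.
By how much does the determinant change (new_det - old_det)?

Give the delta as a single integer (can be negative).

Answer: -30

Derivation:
Cofactor C_01 = 5
Entry delta = -4 - 2 = -6
Det delta = entry_delta * cofactor = -6 * 5 = -30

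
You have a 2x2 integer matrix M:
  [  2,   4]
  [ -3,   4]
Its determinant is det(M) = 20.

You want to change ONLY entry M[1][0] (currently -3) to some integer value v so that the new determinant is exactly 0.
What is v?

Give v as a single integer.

Answer: 2

Derivation:
det is linear in entry M[1][0]: det = old_det + (v - -3) * C_10
Cofactor C_10 = -4
Want det = 0: 20 + (v - -3) * -4 = 0
  (v - -3) = -20 / -4 = 5
  v = -3 + (5) = 2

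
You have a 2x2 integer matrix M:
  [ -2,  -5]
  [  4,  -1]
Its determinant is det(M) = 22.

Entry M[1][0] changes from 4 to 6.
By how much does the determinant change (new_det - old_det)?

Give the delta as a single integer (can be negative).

Cofactor C_10 = 5
Entry delta = 6 - 4 = 2
Det delta = entry_delta * cofactor = 2 * 5 = 10

Answer: 10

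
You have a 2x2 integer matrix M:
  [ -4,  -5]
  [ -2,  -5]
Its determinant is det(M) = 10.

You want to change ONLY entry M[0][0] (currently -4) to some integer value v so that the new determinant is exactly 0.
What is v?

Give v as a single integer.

det is linear in entry M[0][0]: det = old_det + (v - -4) * C_00
Cofactor C_00 = -5
Want det = 0: 10 + (v - -4) * -5 = 0
  (v - -4) = -10 / -5 = 2
  v = -4 + (2) = -2

Answer: -2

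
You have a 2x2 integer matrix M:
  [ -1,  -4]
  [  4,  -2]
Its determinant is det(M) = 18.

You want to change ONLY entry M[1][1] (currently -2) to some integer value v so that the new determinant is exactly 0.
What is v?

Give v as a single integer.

det is linear in entry M[1][1]: det = old_det + (v - -2) * C_11
Cofactor C_11 = -1
Want det = 0: 18 + (v - -2) * -1 = 0
  (v - -2) = -18 / -1 = 18
  v = -2 + (18) = 16

Answer: 16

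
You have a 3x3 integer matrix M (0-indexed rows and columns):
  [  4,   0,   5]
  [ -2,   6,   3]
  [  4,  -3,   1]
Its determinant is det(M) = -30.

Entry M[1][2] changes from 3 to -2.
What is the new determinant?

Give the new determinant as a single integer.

det is linear in row 1: changing M[1][2] by delta changes det by delta * cofactor(1,2).
Cofactor C_12 = (-1)^(1+2) * minor(1,2) = 12
Entry delta = -2 - 3 = -5
Det delta = -5 * 12 = -60
New det = -30 + -60 = -90

Answer: -90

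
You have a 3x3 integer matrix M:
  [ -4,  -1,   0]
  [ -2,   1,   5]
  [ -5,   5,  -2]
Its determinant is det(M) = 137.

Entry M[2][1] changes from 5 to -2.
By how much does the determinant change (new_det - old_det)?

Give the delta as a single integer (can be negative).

Cofactor C_21 = 20
Entry delta = -2 - 5 = -7
Det delta = entry_delta * cofactor = -7 * 20 = -140

Answer: -140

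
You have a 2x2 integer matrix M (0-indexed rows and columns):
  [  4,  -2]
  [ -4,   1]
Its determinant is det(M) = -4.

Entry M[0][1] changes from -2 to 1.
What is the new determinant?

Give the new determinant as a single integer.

Answer: 8

Derivation:
det is linear in row 0: changing M[0][1] by delta changes det by delta * cofactor(0,1).
Cofactor C_01 = (-1)^(0+1) * minor(0,1) = 4
Entry delta = 1 - -2 = 3
Det delta = 3 * 4 = 12
New det = -4 + 12 = 8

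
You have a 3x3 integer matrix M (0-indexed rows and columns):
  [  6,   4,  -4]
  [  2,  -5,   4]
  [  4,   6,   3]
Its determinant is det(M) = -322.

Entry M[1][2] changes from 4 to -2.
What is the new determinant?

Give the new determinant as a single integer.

Answer: -202

Derivation:
det is linear in row 1: changing M[1][2] by delta changes det by delta * cofactor(1,2).
Cofactor C_12 = (-1)^(1+2) * minor(1,2) = -20
Entry delta = -2 - 4 = -6
Det delta = -6 * -20 = 120
New det = -322 + 120 = -202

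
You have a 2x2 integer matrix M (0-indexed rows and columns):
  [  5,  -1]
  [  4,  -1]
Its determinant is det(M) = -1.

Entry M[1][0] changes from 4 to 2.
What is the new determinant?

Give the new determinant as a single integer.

det is linear in row 1: changing M[1][0] by delta changes det by delta * cofactor(1,0).
Cofactor C_10 = (-1)^(1+0) * minor(1,0) = 1
Entry delta = 2 - 4 = -2
Det delta = -2 * 1 = -2
New det = -1 + -2 = -3

Answer: -3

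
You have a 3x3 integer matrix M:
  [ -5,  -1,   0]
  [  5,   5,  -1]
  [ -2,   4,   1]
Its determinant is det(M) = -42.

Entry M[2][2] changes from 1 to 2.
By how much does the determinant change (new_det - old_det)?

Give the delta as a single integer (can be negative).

Cofactor C_22 = -20
Entry delta = 2 - 1 = 1
Det delta = entry_delta * cofactor = 1 * -20 = -20

Answer: -20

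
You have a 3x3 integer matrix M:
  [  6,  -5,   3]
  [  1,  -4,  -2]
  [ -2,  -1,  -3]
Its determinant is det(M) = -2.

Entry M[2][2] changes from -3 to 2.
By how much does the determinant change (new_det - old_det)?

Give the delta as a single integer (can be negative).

Answer: -95

Derivation:
Cofactor C_22 = -19
Entry delta = 2 - -3 = 5
Det delta = entry_delta * cofactor = 5 * -19 = -95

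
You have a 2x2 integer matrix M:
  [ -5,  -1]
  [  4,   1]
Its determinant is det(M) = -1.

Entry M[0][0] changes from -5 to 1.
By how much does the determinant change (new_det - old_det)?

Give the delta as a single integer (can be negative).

Cofactor C_00 = 1
Entry delta = 1 - -5 = 6
Det delta = entry_delta * cofactor = 6 * 1 = 6

Answer: 6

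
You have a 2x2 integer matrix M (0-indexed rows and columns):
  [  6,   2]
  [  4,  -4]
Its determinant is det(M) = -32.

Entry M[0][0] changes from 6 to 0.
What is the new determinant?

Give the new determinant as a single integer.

Answer: -8

Derivation:
det is linear in row 0: changing M[0][0] by delta changes det by delta * cofactor(0,0).
Cofactor C_00 = (-1)^(0+0) * minor(0,0) = -4
Entry delta = 0 - 6 = -6
Det delta = -6 * -4 = 24
New det = -32 + 24 = -8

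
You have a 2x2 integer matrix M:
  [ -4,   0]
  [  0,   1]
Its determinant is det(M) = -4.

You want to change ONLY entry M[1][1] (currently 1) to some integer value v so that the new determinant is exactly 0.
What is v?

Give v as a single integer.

det is linear in entry M[1][1]: det = old_det + (v - 1) * C_11
Cofactor C_11 = -4
Want det = 0: -4 + (v - 1) * -4 = 0
  (v - 1) = 4 / -4 = -1
  v = 1 + (-1) = 0

Answer: 0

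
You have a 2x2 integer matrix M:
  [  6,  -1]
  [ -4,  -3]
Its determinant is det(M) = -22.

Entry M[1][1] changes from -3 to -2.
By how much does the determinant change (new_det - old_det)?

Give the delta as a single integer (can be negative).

Cofactor C_11 = 6
Entry delta = -2 - -3 = 1
Det delta = entry_delta * cofactor = 1 * 6 = 6

Answer: 6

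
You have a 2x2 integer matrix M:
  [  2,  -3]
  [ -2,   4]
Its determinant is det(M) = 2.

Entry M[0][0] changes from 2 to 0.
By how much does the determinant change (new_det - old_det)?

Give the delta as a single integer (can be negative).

Cofactor C_00 = 4
Entry delta = 0 - 2 = -2
Det delta = entry_delta * cofactor = -2 * 4 = -8

Answer: -8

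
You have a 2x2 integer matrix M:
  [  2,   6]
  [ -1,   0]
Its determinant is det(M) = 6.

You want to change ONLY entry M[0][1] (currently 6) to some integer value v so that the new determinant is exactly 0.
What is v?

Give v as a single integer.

det is linear in entry M[0][1]: det = old_det + (v - 6) * C_01
Cofactor C_01 = 1
Want det = 0: 6 + (v - 6) * 1 = 0
  (v - 6) = -6 / 1 = -6
  v = 6 + (-6) = 0

Answer: 0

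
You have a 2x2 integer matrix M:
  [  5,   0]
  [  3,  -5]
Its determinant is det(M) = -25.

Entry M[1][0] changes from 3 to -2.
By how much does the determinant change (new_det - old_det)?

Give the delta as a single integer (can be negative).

Cofactor C_10 = 0
Entry delta = -2 - 3 = -5
Det delta = entry_delta * cofactor = -5 * 0 = 0

Answer: 0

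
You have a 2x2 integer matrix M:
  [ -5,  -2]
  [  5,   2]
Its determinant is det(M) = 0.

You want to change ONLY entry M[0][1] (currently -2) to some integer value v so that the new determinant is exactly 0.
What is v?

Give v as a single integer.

Answer: -2

Derivation:
det is linear in entry M[0][1]: det = old_det + (v - -2) * C_01
Cofactor C_01 = -5
Want det = 0: 0 + (v - -2) * -5 = 0
  (v - -2) = 0 / -5 = 0
  v = -2 + (0) = -2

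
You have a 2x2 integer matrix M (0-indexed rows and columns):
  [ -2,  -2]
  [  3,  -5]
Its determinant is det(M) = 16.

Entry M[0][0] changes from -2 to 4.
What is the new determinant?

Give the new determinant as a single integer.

det is linear in row 0: changing M[0][0] by delta changes det by delta * cofactor(0,0).
Cofactor C_00 = (-1)^(0+0) * minor(0,0) = -5
Entry delta = 4 - -2 = 6
Det delta = 6 * -5 = -30
New det = 16 + -30 = -14

Answer: -14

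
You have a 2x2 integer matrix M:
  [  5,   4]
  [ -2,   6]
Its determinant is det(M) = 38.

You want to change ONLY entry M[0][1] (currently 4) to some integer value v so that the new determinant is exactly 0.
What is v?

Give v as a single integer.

Answer: -15

Derivation:
det is linear in entry M[0][1]: det = old_det + (v - 4) * C_01
Cofactor C_01 = 2
Want det = 0: 38 + (v - 4) * 2 = 0
  (v - 4) = -38 / 2 = -19
  v = 4 + (-19) = -15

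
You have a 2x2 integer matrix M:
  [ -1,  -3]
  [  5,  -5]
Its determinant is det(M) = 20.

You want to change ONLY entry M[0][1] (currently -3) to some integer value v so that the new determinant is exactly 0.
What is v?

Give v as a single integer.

det is linear in entry M[0][1]: det = old_det + (v - -3) * C_01
Cofactor C_01 = -5
Want det = 0: 20 + (v - -3) * -5 = 0
  (v - -3) = -20 / -5 = 4
  v = -3 + (4) = 1

Answer: 1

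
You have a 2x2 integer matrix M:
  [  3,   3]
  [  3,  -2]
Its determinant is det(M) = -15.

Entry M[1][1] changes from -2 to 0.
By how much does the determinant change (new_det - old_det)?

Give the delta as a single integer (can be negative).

Answer: 6

Derivation:
Cofactor C_11 = 3
Entry delta = 0 - -2 = 2
Det delta = entry_delta * cofactor = 2 * 3 = 6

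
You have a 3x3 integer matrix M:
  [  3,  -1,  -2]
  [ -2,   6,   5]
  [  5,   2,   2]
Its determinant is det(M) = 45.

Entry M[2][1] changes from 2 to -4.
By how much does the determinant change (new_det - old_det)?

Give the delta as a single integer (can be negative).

Cofactor C_21 = -11
Entry delta = -4 - 2 = -6
Det delta = entry_delta * cofactor = -6 * -11 = 66

Answer: 66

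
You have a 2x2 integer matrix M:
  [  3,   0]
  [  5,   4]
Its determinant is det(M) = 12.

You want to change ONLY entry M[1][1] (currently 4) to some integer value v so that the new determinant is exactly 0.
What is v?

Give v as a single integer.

Answer: 0

Derivation:
det is linear in entry M[1][1]: det = old_det + (v - 4) * C_11
Cofactor C_11 = 3
Want det = 0: 12 + (v - 4) * 3 = 0
  (v - 4) = -12 / 3 = -4
  v = 4 + (-4) = 0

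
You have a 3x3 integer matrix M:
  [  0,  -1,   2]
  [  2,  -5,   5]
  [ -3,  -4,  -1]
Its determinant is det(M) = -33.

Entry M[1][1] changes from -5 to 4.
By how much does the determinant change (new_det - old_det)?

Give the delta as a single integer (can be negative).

Answer: 54

Derivation:
Cofactor C_11 = 6
Entry delta = 4 - -5 = 9
Det delta = entry_delta * cofactor = 9 * 6 = 54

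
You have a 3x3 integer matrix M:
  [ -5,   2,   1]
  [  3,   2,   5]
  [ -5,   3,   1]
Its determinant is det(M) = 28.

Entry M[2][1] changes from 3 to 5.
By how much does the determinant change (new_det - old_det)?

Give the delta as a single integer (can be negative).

Cofactor C_21 = 28
Entry delta = 5 - 3 = 2
Det delta = entry_delta * cofactor = 2 * 28 = 56

Answer: 56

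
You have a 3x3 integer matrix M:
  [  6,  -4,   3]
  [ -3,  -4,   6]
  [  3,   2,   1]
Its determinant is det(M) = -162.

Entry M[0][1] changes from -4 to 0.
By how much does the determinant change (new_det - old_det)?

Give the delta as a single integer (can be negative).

Answer: 84

Derivation:
Cofactor C_01 = 21
Entry delta = 0 - -4 = 4
Det delta = entry_delta * cofactor = 4 * 21 = 84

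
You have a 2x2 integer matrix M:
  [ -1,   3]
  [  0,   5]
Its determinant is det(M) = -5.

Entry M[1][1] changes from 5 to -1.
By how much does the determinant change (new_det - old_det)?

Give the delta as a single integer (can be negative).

Cofactor C_11 = -1
Entry delta = -1 - 5 = -6
Det delta = entry_delta * cofactor = -6 * -1 = 6

Answer: 6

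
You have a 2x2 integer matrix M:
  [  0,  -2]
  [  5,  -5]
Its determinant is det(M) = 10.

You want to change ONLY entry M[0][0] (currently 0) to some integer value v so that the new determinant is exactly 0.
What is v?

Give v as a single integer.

Answer: 2

Derivation:
det is linear in entry M[0][0]: det = old_det + (v - 0) * C_00
Cofactor C_00 = -5
Want det = 0: 10 + (v - 0) * -5 = 0
  (v - 0) = -10 / -5 = 2
  v = 0 + (2) = 2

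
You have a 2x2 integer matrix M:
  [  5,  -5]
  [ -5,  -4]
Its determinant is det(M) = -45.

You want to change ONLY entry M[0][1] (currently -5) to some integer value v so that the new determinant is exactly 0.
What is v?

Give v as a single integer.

Answer: 4

Derivation:
det is linear in entry M[0][1]: det = old_det + (v - -5) * C_01
Cofactor C_01 = 5
Want det = 0: -45 + (v - -5) * 5 = 0
  (v - -5) = 45 / 5 = 9
  v = -5 + (9) = 4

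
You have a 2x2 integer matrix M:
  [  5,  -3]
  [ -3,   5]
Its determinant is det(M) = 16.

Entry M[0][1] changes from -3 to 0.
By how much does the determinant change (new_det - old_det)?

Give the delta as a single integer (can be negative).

Cofactor C_01 = 3
Entry delta = 0 - -3 = 3
Det delta = entry_delta * cofactor = 3 * 3 = 9

Answer: 9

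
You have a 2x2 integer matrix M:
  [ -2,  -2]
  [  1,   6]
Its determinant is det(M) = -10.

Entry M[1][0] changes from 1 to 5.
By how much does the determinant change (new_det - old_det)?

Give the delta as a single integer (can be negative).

Cofactor C_10 = 2
Entry delta = 5 - 1 = 4
Det delta = entry_delta * cofactor = 4 * 2 = 8

Answer: 8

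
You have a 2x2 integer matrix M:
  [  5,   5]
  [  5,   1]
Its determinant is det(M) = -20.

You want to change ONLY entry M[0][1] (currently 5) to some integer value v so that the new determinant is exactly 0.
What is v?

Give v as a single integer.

det is linear in entry M[0][1]: det = old_det + (v - 5) * C_01
Cofactor C_01 = -5
Want det = 0: -20 + (v - 5) * -5 = 0
  (v - 5) = 20 / -5 = -4
  v = 5 + (-4) = 1

Answer: 1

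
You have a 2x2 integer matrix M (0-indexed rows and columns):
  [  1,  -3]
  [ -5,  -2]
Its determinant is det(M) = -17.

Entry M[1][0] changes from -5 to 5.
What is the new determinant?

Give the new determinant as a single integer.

Answer: 13

Derivation:
det is linear in row 1: changing M[1][0] by delta changes det by delta * cofactor(1,0).
Cofactor C_10 = (-1)^(1+0) * minor(1,0) = 3
Entry delta = 5 - -5 = 10
Det delta = 10 * 3 = 30
New det = -17 + 30 = 13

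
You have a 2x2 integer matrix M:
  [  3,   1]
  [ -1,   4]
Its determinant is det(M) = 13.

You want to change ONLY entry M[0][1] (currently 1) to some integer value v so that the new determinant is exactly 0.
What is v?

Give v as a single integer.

Answer: -12

Derivation:
det is linear in entry M[0][1]: det = old_det + (v - 1) * C_01
Cofactor C_01 = 1
Want det = 0: 13 + (v - 1) * 1 = 0
  (v - 1) = -13 / 1 = -13
  v = 1 + (-13) = -12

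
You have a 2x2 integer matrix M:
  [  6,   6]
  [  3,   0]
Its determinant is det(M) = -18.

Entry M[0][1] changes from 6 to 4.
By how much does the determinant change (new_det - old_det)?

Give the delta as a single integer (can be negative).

Answer: 6

Derivation:
Cofactor C_01 = -3
Entry delta = 4 - 6 = -2
Det delta = entry_delta * cofactor = -2 * -3 = 6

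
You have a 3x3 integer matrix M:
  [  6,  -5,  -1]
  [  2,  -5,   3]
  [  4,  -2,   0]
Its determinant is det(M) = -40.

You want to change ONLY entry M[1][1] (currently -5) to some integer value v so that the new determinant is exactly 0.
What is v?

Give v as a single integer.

Answer: 5

Derivation:
det is linear in entry M[1][1]: det = old_det + (v - -5) * C_11
Cofactor C_11 = 4
Want det = 0: -40 + (v - -5) * 4 = 0
  (v - -5) = 40 / 4 = 10
  v = -5 + (10) = 5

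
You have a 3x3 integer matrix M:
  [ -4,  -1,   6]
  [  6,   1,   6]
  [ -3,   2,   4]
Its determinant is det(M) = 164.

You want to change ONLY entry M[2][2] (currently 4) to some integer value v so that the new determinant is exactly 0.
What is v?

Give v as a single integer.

Answer: -78

Derivation:
det is linear in entry M[2][2]: det = old_det + (v - 4) * C_22
Cofactor C_22 = 2
Want det = 0: 164 + (v - 4) * 2 = 0
  (v - 4) = -164 / 2 = -82
  v = 4 + (-82) = -78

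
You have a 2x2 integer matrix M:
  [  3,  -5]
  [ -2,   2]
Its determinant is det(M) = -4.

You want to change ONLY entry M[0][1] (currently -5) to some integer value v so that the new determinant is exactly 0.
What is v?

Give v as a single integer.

det is linear in entry M[0][1]: det = old_det + (v - -5) * C_01
Cofactor C_01 = 2
Want det = 0: -4 + (v - -5) * 2 = 0
  (v - -5) = 4 / 2 = 2
  v = -5 + (2) = -3

Answer: -3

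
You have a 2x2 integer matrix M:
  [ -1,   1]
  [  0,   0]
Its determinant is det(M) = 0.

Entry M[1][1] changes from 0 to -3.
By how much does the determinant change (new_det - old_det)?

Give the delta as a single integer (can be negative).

Cofactor C_11 = -1
Entry delta = -3 - 0 = -3
Det delta = entry_delta * cofactor = -3 * -1 = 3

Answer: 3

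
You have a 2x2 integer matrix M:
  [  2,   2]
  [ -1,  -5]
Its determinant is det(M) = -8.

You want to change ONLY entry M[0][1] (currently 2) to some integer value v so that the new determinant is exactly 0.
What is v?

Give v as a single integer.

det is linear in entry M[0][1]: det = old_det + (v - 2) * C_01
Cofactor C_01 = 1
Want det = 0: -8 + (v - 2) * 1 = 0
  (v - 2) = 8 / 1 = 8
  v = 2 + (8) = 10

Answer: 10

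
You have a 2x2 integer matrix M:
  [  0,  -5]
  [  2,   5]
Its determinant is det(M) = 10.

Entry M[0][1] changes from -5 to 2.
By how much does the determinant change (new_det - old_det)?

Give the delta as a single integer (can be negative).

Answer: -14

Derivation:
Cofactor C_01 = -2
Entry delta = 2 - -5 = 7
Det delta = entry_delta * cofactor = 7 * -2 = -14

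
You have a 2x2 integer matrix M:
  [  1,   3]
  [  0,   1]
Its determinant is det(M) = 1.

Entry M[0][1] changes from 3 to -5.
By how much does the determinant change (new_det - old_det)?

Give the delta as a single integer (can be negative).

Answer: 0

Derivation:
Cofactor C_01 = 0
Entry delta = -5 - 3 = -8
Det delta = entry_delta * cofactor = -8 * 0 = 0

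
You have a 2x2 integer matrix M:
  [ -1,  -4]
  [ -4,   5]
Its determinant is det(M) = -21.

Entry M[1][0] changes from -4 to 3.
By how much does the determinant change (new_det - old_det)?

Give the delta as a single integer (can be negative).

Cofactor C_10 = 4
Entry delta = 3 - -4 = 7
Det delta = entry_delta * cofactor = 7 * 4 = 28

Answer: 28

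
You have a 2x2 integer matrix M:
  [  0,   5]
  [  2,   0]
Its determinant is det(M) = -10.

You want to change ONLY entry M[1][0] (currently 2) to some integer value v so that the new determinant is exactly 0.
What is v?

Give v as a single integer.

det is linear in entry M[1][0]: det = old_det + (v - 2) * C_10
Cofactor C_10 = -5
Want det = 0: -10 + (v - 2) * -5 = 0
  (v - 2) = 10 / -5 = -2
  v = 2 + (-2) = 0

Answer: 0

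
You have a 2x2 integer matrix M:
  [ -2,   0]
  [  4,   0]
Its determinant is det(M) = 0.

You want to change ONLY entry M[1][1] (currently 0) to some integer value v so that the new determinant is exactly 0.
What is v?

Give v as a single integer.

det is linear in entry M[1][1]: det = old_det + (v - 0) * C_11
Cofactor C_11 = -2
Want det = 0: 0 + (v - 0) * -2 = 0
  (v - 0) = 0 / -2 = 0
  v = 0 + (0) = 0

Answer: 0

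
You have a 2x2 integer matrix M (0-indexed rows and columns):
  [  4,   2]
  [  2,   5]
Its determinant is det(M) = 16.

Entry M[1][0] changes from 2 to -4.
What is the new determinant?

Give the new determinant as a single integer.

Answer: 28

Derivation:
det is linear in row 1: changing M[1][0] by delta changes det by delta * cofactor(1,0).
Cofactor C_10 = (-1)^(1+0) * minor(1,0) = -2
Entry delta = -4 - 2 = -6
Det delta = -6 * -2 = 12
New det = 16 + 12 = 28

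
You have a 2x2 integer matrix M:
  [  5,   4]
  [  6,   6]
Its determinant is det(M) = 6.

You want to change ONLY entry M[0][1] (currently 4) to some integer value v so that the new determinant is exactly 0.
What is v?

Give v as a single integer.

Answer: 5

Derivation:
det is linear in entry M[0][1]: det = old_det + (v - 4) * C_01
Cofactor C_01 = -6
Want det = 0: 6 + (v - 4) * -6 = 0
  (v - 4) = -6 / -6 = 1
  v = 4 + (1) = 5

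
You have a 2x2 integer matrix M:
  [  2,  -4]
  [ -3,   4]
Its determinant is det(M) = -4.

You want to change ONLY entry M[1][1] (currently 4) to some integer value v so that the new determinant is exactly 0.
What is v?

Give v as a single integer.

det is linear in entry M[1][1]: det = old_det + (v - 4) * C_11
Cofactor C_11 = 2
Want det = 0: -4 + (v - 4) * 2 = 0
  (v - 4) = 4 / 2 = 2
  v = 4 + (2) = 6

Answer: 6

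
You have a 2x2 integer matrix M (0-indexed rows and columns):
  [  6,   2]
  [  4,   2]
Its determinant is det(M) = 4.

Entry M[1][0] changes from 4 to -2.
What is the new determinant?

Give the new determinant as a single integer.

det is linear in row 1: changing M[1][0] by delta changes det by delta * cofactor(1,0).
Cofactor C_10 = (-1)^(1+0) * minor(1,0) = -2
Entry delta = -2 - 4 = -6
Det delta = -6 * -2 = 12
New det = 4 + 12 = 16

Answer: 16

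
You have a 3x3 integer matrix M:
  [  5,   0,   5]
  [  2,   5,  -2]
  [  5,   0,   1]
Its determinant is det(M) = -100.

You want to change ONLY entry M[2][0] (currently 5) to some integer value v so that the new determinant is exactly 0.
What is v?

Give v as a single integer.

det is linear in entry M[2][0]: det = old_det + (v - 5) * C_20
Cofactor C_20 = -25
Want det = 0: -100 + (v - 5) * -25 = 0
  (v - 5) = 100 / -25 = -4
  v = 5 + (-4) = 1

Answer: 1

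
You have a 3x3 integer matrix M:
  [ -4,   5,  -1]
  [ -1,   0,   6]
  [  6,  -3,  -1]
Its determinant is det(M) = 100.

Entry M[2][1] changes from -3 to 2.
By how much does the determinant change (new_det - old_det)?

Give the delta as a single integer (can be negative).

Answer: 125

Derivation:
Cofactor C_21 = 25
Entry delta = 2 - -3 = 5
Det delta = entry_delta * cofactor = 5 * 25 = 125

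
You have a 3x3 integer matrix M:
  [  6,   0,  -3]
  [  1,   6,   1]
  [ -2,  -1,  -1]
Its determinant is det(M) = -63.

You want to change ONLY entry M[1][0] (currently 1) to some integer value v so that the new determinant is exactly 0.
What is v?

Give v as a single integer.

det is linear in entry M[1][0]: det = old_det + (v - 1) * C_10
Cofactor C_10 = 3
Want det = 0: -63 + (v - 1) * 3 = 0
  (v - 1) = 63 / 3 = 21
  v = 1 + (21) = 22

Answer: 22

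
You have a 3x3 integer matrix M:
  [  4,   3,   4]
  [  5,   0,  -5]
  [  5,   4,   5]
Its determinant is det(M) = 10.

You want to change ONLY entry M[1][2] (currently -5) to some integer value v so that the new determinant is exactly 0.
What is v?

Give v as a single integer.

det is linear in entry M[1][2]: det = old_det + (v - -5) * C_12
Cofactor C_12 = -1
Want det = 0: 10 + (v - -5) * -1 = 0
  (v - -5) = -10 / -1 = 10
  v = -5 + (10) = 5

Answer: 5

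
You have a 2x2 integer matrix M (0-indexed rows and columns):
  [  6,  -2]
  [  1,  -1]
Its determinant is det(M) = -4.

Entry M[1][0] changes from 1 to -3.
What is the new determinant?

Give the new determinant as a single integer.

Answer: -12

Derivation:
det is linear in row 1: changing M[1][0] by delta changes det by delta * cofactor(1,0).
Cofactor C_10 = (-1)^(1+0) * minor(1,0) = 2
Entry delta = -3 - 1 = -4
Det delta = -4 * 2 = -8
New det = -4 + -8 = -12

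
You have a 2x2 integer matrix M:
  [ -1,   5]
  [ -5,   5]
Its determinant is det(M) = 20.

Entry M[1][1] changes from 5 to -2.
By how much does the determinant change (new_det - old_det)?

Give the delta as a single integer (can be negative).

Cofactor C_11 = -1
Entry delta = -2 - 5 = -7
Det delta = entry_delta * cofactor = -7 * -1 = 7

Answer: 7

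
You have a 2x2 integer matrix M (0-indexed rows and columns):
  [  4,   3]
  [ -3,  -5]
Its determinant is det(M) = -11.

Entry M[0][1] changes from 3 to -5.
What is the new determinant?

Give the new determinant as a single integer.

det is linear in row 0: changing M[0][1] by delta changes det by delta * cofactor(0,1).
Cofactor C_01 = (-1)^(0+1) * minor(0,1) = 3
Entry delta = -5 - 3 = -8
Det delta = -8 * 3 = -24
New det = -11 + -24 = -35

Answer: -35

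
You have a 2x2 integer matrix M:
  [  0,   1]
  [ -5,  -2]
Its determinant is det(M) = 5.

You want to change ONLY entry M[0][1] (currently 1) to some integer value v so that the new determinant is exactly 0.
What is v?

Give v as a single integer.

det is linear in entry M[0][1]: det = old_det + (v - 1) * C_01
Cofactor C_01 = 5
Want det = 0: 5 + (v - 1) * 5 = 0
  (v - 1) = -5 / 5 = -1
  v = 1 + (-1) = 0

Answer: 0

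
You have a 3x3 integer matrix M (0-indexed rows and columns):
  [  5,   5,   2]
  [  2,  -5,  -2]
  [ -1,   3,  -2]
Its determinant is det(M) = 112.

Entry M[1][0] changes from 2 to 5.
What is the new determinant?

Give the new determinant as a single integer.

det is linear in row 1: changing M[1][0] by delta changes det by delta * cofactor(1,0).
Cofactor C_10 = (-1)^(1+0) * minor(1,0) = 16
Entry delta = 5 - 2 = 3
Det delta = 3 * 16 = 48
New det = 112 + 48 = 160

Answer: 160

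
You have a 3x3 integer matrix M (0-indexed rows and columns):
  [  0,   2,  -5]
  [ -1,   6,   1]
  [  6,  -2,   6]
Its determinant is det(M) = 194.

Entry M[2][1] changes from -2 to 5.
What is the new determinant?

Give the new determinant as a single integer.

Answer: 229

Derivation:
det is linear in row 2: changing M[2][1] by delta changes det by delta * cofactor(2,1).
Cofactor C_21 = (-1)^(2+1) * minor(2,1) = 5
Entry delta = 5 - -2 = 7
Det delta = 7 * 5 = 35
New det = 194 + 35 = 229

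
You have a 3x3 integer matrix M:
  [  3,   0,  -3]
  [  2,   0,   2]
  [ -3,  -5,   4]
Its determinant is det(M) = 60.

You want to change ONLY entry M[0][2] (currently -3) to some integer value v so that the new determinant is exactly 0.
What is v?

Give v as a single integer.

Answer: 3

Derivation:
det is linear in entry M[0][2]: det = old_det + (v - -3) * C_02
Cofactor C_02 = -10
Want det = 0: 60 + (v - -3) * -10 = 0
  (v - -3) = -60 / -10 = 6
  v = -3 + (6) = 3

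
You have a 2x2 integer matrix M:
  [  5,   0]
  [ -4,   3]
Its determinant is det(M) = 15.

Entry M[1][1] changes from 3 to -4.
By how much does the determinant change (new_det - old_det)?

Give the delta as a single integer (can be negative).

Cofactor C_11 = 5
Entry delta = -4 - 3 = -7
Det delta = entry_delta * cofactor = -7 * 5 = -35

Answer: -35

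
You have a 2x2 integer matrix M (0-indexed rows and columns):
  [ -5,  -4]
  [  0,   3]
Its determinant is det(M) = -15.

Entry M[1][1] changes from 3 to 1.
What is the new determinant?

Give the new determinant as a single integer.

Answer: -5

Derivation:
det is linear in row 1: changing M[1][1] by delta changes det by delta * cofactor(1,1).
Cofactor C_11 = (-1)^(1+1) * minor(1,1) = -5
Entry delta = 1 - 3 = -2
Det delta = -2 * -5 = 10
New det = -15 + 10 = -5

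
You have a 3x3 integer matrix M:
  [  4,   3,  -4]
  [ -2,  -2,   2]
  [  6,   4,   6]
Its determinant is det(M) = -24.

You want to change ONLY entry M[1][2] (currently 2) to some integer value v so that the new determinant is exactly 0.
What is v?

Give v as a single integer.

Answer: 14

Derivation:
det is linear in entry M[1][2]: det = old_det + (v - 2) * C_12
Cofactor C_12 = 2
Want det = 0: -24 + (v - 2) * 2 = 0
  (v - 2) = 24 / 2 = 12
  v = 2 + (12) = 14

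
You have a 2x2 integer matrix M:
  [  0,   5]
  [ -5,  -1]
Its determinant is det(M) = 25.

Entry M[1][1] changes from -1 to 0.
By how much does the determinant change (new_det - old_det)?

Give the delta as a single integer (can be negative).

Cofactor C_11 = 0
Entry delta = 0 - -1 = 1
Det delta = entry_delta * cofactor = 1 * 0 = 0

Answer: 0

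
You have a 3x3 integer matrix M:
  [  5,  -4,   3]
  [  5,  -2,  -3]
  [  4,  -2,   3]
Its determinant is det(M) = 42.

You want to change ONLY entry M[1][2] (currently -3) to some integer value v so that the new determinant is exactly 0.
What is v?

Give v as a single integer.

det is linear in entry M[1][2]: det = old_det + (v - -3) * C_12
Cofactor C_12 = -6
Want det = 0: 42 + (v - -3) * -6 = 0
  (v - -3) = -42 / -6 = 7
  v = -3 + (7) = 4

Answer: 4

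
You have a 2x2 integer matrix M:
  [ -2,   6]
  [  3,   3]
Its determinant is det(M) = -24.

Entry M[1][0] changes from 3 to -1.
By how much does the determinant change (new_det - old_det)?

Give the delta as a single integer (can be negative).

Answer: 24

Derivation:
Cofactor C_10 = -6
Entry delta = -1 - 3 = -4
Det delta = entry_delta * cofactor = -4 * -6 = 24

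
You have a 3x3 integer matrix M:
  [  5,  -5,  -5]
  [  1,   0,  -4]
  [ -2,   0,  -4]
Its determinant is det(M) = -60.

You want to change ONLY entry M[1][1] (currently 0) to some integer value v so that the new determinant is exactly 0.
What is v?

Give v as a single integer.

Answer: -2

Derivation:
det is linear in entry M[1][1]: det = old_det + (v - 0) * C_11
Cofactor C_11 = -30
Want det = 0: -60 + (v - 0) * -30 = 0
  (v - 0) = 60 / -30 = -2
  v = 0 + (-2) = -2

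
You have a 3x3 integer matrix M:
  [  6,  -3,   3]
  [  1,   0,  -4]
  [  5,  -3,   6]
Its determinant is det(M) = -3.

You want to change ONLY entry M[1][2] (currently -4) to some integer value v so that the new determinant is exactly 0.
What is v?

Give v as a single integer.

Answer: -3

Derivation:
det is linear in entry M[1][2]: det = old_det + (v - -4) * C_12
Cofactor C_12 = 3
Want det = 0: -3 + (v - -4) * 3 = 0
  (v - -4) = 3 / 3 = 1
  v = -4 + (1) = -3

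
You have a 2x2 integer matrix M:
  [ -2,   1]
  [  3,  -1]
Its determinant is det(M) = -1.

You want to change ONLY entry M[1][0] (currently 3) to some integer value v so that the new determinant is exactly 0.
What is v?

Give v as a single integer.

Answer: 2

Derivation:
det is linear in entry M[1][0]: det = old_det + (v - 3) * C_10
Cofactor C_10 = -1
Want det = 0: -1 + (v - 3) * -1 = 0
  (v - 3) = 1 / -1 = -1
  v = 3 + (-1) = 2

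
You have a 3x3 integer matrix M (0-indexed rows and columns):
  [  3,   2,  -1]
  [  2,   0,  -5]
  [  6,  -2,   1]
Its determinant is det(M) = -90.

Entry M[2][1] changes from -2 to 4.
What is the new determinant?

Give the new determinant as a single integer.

det is linear in row 2: changing M[2][1] by delta changes det by delta * cofactor(2,1).
Cofactor C_21 = (-1)^(2+1) * minor(2,1) = 13
Entry delta = 4 - -2 = 6
Det delta = 6 * 13 = 78
New det = -90 + 78 = -12

Answer: -12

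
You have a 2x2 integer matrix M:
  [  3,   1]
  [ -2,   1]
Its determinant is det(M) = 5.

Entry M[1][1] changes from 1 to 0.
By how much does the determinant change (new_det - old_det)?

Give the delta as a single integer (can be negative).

Cofactor C_11 = 3
Entry delta = 0 - 1 = -1
Det delta = entry_delta * cofactor = -1 * 3 = -3

Answer: -3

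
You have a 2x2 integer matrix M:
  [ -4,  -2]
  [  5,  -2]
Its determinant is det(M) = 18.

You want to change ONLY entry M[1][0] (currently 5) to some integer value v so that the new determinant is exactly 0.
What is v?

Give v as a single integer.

Answer: -4

Derivation:
det is linear in entry M[1][0]: det = old_det + (v - 5) * C_10
Cofactor C_10 = 2
Want det = 0: 18 + (v - 5) * 2 = 0
  (v - 5) = -18 / 2 = -9
  v = 5 + (-9) = -4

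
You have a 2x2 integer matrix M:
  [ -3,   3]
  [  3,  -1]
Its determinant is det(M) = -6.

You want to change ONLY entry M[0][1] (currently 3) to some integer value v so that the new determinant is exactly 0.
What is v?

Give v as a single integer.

det is linear in entry M[0][1]: det = old_det + (v - 3) * C_01
Cofactor C_01 = -3
Want det = 0: -6 + (v - 3) * -3 = 0
  (v - 3) = 6 / -3 = -2
  v = 3 + (-2) = 1

Answer: 1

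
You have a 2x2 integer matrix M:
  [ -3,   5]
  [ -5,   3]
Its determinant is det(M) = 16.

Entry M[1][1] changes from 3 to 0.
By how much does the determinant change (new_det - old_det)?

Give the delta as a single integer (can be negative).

Cofactor C_11 = -3
Entry delta = 0 - 3 = -3
Det delta = entry_delta * cofactor = -3 * -3 = 9

Answer: 9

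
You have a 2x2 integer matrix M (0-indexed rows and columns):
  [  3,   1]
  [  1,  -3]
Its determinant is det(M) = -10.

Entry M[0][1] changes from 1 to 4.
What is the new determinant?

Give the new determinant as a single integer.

Answer: -13

Derivation:
det is linear in row 0: changing M[0][1] by delta changes det by delta * cofactor(0,1).
Cofactor C_01 = (-1)^(0+1) * minor(0,1) = -1
Entry delta = 4 - 1 = 3
Det delta = 3 * -1 = -3
New det = -10 + -3 = -13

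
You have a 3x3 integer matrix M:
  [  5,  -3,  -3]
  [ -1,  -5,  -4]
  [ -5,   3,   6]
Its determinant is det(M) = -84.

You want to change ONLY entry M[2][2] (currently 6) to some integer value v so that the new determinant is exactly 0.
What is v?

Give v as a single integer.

det is linear in entry M[2][2]: det = old_det + (v - 6) * C_22
Cofactor C_22 = -28
Want det = 0: -84 + (v - 6) * -28 = 0
  (v - 6) = 84 / -28 = -3
  v = 6 + (-3) = 3

Answer: 3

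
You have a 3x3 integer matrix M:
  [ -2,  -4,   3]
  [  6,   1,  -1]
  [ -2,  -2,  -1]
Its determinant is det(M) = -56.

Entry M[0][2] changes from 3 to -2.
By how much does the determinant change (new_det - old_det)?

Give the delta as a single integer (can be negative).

Answer: 50

Derivation:
Cofactor C_02 = -10
Entry delta = -2 - 3 = -5
Det delta = entry_delta * cofactor = -5 * -10 = 50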